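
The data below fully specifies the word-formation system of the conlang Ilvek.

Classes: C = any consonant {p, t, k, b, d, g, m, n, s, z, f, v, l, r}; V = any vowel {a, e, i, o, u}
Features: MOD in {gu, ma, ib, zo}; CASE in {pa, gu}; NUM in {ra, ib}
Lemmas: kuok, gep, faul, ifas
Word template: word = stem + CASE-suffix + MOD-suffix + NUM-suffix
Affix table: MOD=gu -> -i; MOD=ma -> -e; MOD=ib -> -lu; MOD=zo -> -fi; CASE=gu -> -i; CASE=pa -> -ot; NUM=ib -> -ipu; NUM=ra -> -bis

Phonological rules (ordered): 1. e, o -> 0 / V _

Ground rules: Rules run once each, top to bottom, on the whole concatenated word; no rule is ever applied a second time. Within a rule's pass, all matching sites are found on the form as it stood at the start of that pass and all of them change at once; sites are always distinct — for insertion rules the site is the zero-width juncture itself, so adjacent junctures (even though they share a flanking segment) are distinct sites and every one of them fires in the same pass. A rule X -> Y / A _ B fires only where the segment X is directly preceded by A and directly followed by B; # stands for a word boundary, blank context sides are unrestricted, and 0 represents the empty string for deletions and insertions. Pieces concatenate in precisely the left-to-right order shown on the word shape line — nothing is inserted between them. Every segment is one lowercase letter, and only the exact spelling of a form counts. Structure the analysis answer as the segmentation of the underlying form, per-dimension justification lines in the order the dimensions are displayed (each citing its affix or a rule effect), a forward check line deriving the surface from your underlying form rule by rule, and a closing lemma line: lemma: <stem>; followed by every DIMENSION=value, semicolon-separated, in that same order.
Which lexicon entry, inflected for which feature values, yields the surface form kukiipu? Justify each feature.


underlying: kuok-i-e-ipu
MOD=ma - signalled by the affix -e
CASE=gu - signalled by the affix -i
NUM=ib - signalled by the affix -ipu
check: kuokieipu -> kukiipu
lemma: kuok; MOD=ma; CASE=gu; NUM=ib


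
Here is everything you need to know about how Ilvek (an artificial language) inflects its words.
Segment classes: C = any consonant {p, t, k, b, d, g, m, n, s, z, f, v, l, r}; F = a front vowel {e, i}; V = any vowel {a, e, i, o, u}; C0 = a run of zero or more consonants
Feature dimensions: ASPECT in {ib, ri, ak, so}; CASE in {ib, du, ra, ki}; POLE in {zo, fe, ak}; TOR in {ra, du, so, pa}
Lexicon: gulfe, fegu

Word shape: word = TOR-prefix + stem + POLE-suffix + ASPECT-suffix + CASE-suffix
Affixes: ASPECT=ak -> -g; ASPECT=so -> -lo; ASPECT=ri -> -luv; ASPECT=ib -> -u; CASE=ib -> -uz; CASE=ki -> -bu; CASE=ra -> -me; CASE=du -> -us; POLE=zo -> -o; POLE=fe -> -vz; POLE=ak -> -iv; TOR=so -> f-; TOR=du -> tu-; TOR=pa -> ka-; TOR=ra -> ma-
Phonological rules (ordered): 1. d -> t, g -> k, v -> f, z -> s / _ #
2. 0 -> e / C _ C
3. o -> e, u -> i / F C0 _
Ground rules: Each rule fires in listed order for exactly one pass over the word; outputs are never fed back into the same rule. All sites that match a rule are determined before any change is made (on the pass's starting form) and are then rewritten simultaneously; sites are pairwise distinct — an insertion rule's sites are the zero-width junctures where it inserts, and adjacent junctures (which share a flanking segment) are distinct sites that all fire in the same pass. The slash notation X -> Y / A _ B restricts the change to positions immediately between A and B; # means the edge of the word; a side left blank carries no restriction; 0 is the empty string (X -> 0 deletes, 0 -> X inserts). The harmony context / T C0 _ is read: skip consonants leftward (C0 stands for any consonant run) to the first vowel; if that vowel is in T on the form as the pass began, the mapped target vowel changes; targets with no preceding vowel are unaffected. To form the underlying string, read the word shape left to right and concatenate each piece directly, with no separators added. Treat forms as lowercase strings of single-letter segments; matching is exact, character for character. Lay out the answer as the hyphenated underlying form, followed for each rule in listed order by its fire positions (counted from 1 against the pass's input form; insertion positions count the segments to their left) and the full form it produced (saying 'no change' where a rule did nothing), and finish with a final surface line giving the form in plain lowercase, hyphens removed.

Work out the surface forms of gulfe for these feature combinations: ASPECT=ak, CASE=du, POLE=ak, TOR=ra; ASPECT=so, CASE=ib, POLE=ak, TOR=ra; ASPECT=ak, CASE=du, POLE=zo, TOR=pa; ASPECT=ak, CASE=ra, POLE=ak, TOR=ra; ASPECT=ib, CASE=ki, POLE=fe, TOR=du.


cell ASPECT=ak, CASE=du, POLE=ak, TOR=ra:
underlying: ma-gulfe-iv-g-us
1. d -> t, g -> k, v -> f, z -> s / _ #: no change
2. 0 -> e / C _ C: inserts after position(s) 5, 9: magulefeivegus
3. o -> e, u -> i / F C0 _: fires at position(s) 13: magulefeivegis
surface: magulefeivegis

cell ASPECT=so, CASE=ib, POLE=ak, TOR=ra:
underlying: ma-gulfe-iv-lo-uz
1. d -> t, g -> k, v -> f, z -> s / _ #: fires at position(s) 13: magulfeivlous
2. 0 -> e / C _ C: inserts after position(s) 5, 9: magulefeivelous
3. o -> e, u -> i / F C0 _: fires at position(s) 13: magulefeiveleus
surface: magulefeiveleus

cell ASPECT=ak, CASE=du, POLE=zo, TOR=pa:
underlying: ka-gulfe-o-g-us
1. d -> t, g -> k, v -> f, z -> s / _ #: no change
2. 0 -> e / C _ C: inserts after position(s) 5: kagulefeogus
3. o -> e, u -> i / F C0 _: fires at position(s) 9: kagulefeegus
surface: kagulefeegus

cell ASPECT=ak, CASE=ra, POLE=ak, TOR=ra:
underlying: ma-gulfe-iv-g-me
1. d -> t, g -> k, v -> f, z -> s / _ #: no change
2. 0 -> e / C _ C: inserts after position(s) 5, 9, 10: magulefeivegeme
3. o -> e, u -> i / F C0 _: no change
surface: magulefeivegeme

cell ASPECT=ib, CASE=ki, POLE=fe, TOR=du:
underlying: tu-gulfe-vz-u-bu
1. d -> t, g -> k, v -> f, z -> s / _ #: no change
2. 0 -> e / C _ C: inserts after position(s) 5, 8: tugulefevezubu
3. o -> e, u -> i / F C0 _: fires at position(s) 12: tugulefevezibu
surface: tugulefevezibu


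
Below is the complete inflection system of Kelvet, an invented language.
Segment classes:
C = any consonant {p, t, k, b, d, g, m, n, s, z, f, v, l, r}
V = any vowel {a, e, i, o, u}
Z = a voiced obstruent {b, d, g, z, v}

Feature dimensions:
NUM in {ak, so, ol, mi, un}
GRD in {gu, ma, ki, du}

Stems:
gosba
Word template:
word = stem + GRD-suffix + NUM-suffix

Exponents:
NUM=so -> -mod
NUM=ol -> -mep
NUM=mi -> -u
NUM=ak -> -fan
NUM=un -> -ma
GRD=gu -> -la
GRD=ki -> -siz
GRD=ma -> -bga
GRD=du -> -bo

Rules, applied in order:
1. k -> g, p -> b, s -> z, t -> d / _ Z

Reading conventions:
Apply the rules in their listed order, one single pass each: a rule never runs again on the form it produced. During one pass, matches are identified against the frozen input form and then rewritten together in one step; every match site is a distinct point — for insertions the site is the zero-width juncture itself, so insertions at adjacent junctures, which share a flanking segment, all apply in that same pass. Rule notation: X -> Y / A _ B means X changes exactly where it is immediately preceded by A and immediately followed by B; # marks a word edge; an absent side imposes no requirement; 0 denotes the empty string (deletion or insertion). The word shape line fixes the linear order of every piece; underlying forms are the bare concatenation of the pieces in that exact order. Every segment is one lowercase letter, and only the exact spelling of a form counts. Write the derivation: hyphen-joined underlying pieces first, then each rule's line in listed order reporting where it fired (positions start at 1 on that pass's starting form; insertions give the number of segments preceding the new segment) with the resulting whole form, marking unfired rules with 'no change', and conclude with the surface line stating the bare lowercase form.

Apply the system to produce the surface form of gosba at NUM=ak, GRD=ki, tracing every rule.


underlying: gosba-siz-fan
1. k -> g, p -> b, s -> z, t -> d / _ Z: fires at position(s) 3: gozbasizfan
surface: gozbasizfan


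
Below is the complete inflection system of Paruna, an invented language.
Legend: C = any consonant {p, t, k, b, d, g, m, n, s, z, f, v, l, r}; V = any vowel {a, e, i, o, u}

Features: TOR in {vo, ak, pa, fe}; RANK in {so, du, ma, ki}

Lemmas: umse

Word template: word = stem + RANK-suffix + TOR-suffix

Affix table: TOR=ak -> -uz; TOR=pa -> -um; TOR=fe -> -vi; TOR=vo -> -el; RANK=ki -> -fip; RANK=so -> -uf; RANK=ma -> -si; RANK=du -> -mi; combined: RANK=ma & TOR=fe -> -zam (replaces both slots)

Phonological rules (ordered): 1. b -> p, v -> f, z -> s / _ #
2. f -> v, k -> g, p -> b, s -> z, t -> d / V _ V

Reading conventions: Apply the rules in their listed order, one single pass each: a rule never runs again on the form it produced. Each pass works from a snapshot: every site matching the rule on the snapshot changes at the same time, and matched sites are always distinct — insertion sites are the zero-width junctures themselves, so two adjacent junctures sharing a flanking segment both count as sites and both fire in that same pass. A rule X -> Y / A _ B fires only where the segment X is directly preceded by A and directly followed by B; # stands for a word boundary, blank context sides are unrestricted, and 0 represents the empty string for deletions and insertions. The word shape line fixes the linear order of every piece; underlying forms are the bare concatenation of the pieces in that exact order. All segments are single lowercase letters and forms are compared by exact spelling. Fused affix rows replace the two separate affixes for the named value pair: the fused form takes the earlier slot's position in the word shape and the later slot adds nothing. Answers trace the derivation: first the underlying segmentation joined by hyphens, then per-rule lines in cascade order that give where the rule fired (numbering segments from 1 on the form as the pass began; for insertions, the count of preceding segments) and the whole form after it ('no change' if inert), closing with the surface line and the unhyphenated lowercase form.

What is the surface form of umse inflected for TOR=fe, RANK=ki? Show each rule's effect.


underlying: umse-fip-vi
1. b -> p, v -> f, z -> s / _ #: no change
2. f -> v, k -> g, p -> b, s -> z, t -> d / V _ V: fires at position(s) 5: umsevipvi
surface: umsevipvi


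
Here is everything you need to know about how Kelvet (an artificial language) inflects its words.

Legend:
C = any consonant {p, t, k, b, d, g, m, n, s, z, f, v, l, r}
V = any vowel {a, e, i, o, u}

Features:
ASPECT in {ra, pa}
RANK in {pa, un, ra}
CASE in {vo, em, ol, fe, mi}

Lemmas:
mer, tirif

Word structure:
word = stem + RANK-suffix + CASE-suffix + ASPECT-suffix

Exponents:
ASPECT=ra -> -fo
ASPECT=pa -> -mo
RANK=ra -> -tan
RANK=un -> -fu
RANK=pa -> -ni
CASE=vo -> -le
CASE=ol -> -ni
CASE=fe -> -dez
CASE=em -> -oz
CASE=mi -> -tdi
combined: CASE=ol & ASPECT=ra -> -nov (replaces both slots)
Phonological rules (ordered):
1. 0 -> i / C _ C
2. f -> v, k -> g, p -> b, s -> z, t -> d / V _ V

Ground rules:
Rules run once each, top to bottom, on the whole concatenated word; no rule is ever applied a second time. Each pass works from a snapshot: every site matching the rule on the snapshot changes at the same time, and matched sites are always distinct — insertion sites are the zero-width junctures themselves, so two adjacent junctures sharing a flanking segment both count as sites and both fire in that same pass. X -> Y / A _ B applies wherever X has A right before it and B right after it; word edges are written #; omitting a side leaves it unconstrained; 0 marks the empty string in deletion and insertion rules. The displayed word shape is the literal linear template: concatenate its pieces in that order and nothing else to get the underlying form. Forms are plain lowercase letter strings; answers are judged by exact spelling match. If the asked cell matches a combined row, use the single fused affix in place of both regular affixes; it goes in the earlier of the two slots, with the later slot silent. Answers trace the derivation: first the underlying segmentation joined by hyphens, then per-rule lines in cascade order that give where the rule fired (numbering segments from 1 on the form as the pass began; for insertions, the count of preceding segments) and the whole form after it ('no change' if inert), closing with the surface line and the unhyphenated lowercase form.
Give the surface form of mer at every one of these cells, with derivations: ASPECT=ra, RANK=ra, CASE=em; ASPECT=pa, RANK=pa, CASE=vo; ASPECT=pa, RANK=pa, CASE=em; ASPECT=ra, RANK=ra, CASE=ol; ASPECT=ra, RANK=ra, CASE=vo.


cell ASPECT=ra, RANK=ra, CASE=em:
underlying: mer-tan-oz-fo
1. 0 -> i / C _ C: inserts after position(s) 3, 8: meritanozifo
2. f -> v, k -> g, p -> b, s -> z, t -> d / V _ V: fires at position(s) 5, 11: meridanozivo
surface: meridanozivo

cell ASPECT=pa, RANK=pa, CASE=vo:
underlying: mer-ni-le-mo
1. 0 -> i / C _ C: inserts after position(s) 3: merinilemo
2. f -> v, k -> g, p -> b, s -> z, t -> d / V _ V: no change
surface: merinilemo

cell ASPECT=pa, RANK=pa, CASE=em:
underlying: mer-ni-oz-mo
1. 0 -> i / C _ C: inserts after position(s) 3, 7: meriniozimo
2. f -> v, k -> g, p -> b, s -> z, t -> d / V _ V: no change
surface: meriniozimo

cell ASPECT=ra, RANK=ra, CASE=ol:
underlying: mer-tan-nov
1. 0 -> i / C _ C: inserts after position(s) 3, 6: meritaninov
2. f -> v, k -> g, p -> b, s -> z, t -> d / V _ V: fires at position(s) 5: meridaninov
surface: meridaninov

cell ASPECT=ra, RANK=ra, CASE=vo:
underlying: mer-tan-le-fo
1. 0 -> i / C _ C: inserts after position(s) 3, 6: meritanilefo
2. f -> v, k -> g, p -> b, s -> z, t -> d / V _ V: fires at position(s) 5, 11: meridanilevo
surface: meridanilevo


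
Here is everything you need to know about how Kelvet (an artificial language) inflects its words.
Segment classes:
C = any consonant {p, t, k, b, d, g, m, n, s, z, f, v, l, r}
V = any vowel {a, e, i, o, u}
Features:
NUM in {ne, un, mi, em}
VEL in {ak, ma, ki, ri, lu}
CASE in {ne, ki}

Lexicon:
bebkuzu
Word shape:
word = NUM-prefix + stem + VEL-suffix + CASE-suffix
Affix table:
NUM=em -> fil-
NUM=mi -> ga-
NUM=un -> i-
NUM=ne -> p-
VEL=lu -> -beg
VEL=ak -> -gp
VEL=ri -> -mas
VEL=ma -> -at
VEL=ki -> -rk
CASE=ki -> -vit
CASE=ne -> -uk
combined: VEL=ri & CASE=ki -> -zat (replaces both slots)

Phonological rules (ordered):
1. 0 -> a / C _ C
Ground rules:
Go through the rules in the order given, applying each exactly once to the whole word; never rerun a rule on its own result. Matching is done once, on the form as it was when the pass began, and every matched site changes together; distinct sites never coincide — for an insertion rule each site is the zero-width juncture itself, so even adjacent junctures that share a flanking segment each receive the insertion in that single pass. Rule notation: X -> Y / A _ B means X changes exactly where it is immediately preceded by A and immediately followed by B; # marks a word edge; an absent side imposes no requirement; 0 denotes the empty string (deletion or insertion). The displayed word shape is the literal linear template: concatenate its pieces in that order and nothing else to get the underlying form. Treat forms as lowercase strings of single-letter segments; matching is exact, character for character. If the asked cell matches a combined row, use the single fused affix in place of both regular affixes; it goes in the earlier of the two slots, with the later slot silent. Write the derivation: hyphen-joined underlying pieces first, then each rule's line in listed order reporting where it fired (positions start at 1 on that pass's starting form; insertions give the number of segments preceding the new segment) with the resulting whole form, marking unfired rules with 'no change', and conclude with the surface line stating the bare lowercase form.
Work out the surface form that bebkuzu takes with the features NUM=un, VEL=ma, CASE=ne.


underlying: i-bebkuzu-at-uk
1. 0 -> a / C _ C: inserts after position(s) 4: ibebakuzuatuk
surface: ibebakuzuatuk


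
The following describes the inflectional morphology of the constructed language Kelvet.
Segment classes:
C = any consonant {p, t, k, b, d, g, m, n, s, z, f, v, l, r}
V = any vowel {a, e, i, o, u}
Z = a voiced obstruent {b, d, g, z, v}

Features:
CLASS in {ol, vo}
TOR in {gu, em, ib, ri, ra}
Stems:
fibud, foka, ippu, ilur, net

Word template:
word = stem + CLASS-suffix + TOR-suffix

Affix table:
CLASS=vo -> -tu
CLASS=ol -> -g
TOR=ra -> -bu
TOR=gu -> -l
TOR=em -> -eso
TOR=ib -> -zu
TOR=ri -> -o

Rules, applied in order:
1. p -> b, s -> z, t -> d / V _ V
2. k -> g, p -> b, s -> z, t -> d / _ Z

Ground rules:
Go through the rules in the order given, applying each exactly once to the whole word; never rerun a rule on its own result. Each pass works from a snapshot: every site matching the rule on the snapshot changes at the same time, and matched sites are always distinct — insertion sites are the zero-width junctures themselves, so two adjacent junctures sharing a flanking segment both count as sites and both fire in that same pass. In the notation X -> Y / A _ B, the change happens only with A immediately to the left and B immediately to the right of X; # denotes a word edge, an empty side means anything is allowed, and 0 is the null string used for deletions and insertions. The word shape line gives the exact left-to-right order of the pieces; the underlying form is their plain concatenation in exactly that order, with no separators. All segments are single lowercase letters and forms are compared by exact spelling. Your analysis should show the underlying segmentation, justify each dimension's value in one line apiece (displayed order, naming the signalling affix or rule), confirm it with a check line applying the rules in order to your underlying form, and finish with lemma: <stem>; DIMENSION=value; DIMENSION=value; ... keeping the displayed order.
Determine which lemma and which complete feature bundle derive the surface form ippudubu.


underlying: ippu-tu-bu
CLASS=vo - signalled by the affix -tu
TOR=ra - signalled by the affix -bu
check: ipputubu -> ippudubu -> ippudubu
lemma: ippu; CLASS=vo; TOR=ra


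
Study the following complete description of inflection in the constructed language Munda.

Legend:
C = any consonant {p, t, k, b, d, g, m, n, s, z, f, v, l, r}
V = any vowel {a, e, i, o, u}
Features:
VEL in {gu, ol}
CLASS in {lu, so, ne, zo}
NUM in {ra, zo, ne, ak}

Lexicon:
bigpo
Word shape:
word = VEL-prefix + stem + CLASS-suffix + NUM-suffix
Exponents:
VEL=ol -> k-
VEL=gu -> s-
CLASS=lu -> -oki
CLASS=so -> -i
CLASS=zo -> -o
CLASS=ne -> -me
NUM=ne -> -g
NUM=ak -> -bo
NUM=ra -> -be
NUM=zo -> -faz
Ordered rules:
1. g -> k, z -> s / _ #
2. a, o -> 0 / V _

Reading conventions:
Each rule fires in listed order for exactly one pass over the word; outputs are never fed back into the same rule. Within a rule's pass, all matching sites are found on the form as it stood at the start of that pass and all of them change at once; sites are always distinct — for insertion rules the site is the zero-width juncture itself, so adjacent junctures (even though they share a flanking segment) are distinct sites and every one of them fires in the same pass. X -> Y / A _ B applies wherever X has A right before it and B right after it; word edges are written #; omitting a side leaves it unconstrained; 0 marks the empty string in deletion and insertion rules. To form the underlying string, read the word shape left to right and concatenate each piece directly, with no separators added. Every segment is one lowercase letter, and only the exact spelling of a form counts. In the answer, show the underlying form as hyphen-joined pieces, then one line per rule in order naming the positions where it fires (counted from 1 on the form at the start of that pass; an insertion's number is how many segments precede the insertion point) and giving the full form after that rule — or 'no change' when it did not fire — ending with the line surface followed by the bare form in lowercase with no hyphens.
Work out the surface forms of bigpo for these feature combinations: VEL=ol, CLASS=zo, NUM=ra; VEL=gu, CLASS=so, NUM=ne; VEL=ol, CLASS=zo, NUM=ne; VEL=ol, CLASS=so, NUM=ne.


cell VEL=ol, CLASS=zo, NUM=ra:
underlying: k-bigpo-o-be
1. g -> k, z -> s / _ #: no change
2. a, o -> 0 / V _: fires at position(s) 7: kbigpobe
surface: kbigpobe

cell VEL=gu, CLASS=so, NUM=ne:
underlying: s-bigpo-i-g
1. g -> k, z -> s / _ #: fires at position(s) 8: sbigpoik
2. a, o -> 0 / V _: no change
surface: sbigpoik

cell VEL=ol, CLASS=zo, NUM=ne:
underlying: k-bigpo-o-g
1. g -> k, z -> s / _ #: fires at position(s) 8: kbigpook
2. a, o -> 0 / V _: fires at position(s) 7: kbigpok
surface: kbigpok

cell VEL=ol, CLASS=so, NUM=ne:
underlying: k-bigpo-i-g
1. g -> k, z -> s / _ #: fires at position(s) 8: kbigpoik
2. a, o -> 0 / V _: no change
surface: kbigpoik


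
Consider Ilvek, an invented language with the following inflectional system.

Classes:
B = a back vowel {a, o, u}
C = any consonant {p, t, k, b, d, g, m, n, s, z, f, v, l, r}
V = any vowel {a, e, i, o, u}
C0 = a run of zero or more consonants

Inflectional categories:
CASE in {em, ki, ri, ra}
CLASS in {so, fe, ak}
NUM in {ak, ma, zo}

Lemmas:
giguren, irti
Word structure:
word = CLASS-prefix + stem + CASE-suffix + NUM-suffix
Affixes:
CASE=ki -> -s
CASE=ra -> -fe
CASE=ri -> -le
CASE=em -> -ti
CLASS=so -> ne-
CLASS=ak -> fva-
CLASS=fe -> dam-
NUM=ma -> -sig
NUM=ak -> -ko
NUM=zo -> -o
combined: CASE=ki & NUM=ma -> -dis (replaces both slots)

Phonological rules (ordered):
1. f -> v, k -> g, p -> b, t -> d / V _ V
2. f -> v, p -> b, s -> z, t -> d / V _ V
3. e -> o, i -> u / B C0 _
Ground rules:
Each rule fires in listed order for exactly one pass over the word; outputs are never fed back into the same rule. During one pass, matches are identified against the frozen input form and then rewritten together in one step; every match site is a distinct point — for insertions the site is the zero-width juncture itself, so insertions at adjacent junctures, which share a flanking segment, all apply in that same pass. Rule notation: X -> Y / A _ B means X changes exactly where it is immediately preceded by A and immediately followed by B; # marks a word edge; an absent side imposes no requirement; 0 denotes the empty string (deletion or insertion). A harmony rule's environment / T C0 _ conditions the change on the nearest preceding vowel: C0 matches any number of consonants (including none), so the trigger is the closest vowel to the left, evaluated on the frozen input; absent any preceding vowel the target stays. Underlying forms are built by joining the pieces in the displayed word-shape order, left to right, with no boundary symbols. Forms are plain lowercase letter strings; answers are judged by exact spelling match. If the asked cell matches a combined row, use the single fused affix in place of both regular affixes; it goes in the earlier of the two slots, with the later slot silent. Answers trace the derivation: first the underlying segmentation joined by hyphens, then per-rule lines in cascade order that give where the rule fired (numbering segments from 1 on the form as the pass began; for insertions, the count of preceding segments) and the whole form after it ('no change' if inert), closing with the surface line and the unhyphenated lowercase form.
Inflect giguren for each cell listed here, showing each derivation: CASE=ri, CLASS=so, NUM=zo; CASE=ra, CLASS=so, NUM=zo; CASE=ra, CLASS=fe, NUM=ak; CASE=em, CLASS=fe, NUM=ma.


cell CASE=ri, CLASS=so, NUM=zo:
underlying: ne-giguren-le-o
1. f -> v, k -> g, p -> b, t -> d / V _ V: no change
2. f -> v, p -> b, s -> z, t -> d / V _ V: no change
3. e -> o, i -> u / B C0 _: fires at position(s) 8: negiguronleo
surface: negiguronleo

cell CASE=ra, CLASS=so, NUM=zo:
underlying: ne-giguren-fe-o
1. f -> v, k -> g, p -> b, t -> d / V _ V: no change
2. f -> v, p -> b, s -> z, t -> d / V _ V: no change
3. e -> o, i -> u / B C0 _: fires at position(s) 8: negiguronfeo
surface: negiguronfeo

cell CASE=ra, CLASS=fe, NUM=ak:
underlying: dam-giguren-fe-ko
1. f -> v, k -> g, p -> b, t -> d / V _ V: fires at position(s) 13: damgigurenfego
2. f -> v, p -> b, s -> z, t -> d / V _ V: no change
3. e -> o, i -> u / B C0 _: fires at position(s) 5, 9: damguguronfego
surface: damguguronfego

cell CASE=em, CLASS=fe, NUM=ma:
underlying: dam-giguren-ti-sig
1. f -> v, k -> g, p -> b, t -> d / V _ V: no change
2. f -> v, p -> b, s -> z, t -> d / V _ V: fires at position(s) 13: damgigurentizig
3. e -> o, i -> u / B C0 _: fires at position(s) 5, 9: damgugurontizig
surface: damgugurontizig


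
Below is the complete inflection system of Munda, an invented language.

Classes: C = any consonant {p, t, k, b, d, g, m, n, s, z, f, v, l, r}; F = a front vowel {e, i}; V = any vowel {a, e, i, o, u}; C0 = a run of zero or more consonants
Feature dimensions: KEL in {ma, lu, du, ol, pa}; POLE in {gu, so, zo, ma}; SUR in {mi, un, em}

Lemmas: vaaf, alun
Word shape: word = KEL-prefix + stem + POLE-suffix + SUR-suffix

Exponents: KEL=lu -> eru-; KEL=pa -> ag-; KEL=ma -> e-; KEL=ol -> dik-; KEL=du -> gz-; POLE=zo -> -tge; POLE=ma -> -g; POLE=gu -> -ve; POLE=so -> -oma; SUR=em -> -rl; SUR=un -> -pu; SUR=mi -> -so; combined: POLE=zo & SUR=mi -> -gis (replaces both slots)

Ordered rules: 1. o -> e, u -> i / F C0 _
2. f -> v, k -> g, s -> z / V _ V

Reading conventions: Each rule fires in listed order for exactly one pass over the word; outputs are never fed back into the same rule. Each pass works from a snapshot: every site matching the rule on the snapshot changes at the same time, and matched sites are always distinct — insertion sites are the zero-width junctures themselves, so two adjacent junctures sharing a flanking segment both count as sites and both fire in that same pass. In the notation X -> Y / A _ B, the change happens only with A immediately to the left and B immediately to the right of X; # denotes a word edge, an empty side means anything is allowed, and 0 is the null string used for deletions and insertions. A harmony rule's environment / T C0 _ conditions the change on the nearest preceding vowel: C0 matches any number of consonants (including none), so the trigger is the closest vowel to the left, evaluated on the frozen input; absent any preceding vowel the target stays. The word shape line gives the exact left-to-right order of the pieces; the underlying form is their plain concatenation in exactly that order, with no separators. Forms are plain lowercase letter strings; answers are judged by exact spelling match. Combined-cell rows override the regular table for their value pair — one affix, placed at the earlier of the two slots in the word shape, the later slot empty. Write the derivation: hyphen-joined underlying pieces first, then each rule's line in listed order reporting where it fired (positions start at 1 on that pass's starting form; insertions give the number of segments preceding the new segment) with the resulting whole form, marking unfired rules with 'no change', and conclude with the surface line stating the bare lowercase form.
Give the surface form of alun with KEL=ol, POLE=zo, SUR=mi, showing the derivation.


underlying: dik-alun-gis
1. o -> e, u -> i / F C0 _: no change
2. f -> v, k -> g, s -> z / V _ V: fires at position(s) 3: digalungis
surface: digalungis


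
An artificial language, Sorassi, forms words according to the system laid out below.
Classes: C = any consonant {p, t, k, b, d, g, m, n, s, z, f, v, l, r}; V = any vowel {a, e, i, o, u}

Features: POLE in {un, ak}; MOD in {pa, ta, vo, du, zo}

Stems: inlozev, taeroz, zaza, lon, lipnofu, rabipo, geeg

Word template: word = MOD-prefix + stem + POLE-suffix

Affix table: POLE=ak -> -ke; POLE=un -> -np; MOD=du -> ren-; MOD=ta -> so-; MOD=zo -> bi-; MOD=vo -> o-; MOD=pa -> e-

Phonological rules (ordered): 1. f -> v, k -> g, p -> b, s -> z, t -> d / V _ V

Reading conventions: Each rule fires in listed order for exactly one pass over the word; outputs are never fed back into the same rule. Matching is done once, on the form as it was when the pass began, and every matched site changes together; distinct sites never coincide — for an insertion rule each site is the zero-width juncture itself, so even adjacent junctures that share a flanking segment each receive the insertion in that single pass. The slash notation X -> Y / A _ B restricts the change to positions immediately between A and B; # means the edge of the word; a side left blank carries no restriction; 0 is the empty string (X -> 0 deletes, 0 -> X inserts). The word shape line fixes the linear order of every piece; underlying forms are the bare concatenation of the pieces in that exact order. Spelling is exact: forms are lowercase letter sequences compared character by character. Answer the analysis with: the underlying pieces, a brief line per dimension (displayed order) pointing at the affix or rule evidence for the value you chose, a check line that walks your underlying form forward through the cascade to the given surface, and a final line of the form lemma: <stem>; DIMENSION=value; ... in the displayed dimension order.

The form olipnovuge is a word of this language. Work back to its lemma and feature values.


underlying: o-lipnofu-ke
POLE=ak - signalled by the affix -ke
MOD=vo - signalled by the affix o-
check: olipnofuke -> olipnovuge
lemma: lipnofu; POLE=ak; MOD=vo


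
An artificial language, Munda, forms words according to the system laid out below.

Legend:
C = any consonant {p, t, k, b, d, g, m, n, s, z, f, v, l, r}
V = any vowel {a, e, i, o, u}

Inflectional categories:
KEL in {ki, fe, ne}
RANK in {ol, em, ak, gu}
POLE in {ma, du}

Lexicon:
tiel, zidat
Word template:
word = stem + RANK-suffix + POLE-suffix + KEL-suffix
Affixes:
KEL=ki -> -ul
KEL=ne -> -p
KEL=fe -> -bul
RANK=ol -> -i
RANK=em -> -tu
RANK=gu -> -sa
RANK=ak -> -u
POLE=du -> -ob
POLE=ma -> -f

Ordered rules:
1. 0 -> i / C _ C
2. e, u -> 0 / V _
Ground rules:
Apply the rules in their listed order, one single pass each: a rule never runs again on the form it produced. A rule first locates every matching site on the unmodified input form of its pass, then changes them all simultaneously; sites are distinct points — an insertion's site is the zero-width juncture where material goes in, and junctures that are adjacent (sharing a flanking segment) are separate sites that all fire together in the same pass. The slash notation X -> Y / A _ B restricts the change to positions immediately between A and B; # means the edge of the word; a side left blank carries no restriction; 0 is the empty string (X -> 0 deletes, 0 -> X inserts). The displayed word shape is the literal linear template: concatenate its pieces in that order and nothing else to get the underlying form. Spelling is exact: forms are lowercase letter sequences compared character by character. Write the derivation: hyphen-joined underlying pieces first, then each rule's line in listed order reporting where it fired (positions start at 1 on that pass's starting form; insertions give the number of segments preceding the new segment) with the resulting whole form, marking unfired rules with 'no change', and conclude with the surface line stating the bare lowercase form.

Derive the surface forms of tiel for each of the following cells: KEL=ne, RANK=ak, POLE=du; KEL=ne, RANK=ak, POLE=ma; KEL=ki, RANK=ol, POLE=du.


cell KEL=ne, RANK=ak, POLE=du:
underlying: tiel-u-ob-p
1. 0 -> i / C _ C: inserts after position(s) 7: tieluobip
2. e, u -> 0 / V _: fires at position(s) 3: tiluobip
surface: tiluobip

cell KEL=ne, RANK=ak, POLE=ma:
underlying: tiel-u-f-p
1. 0 -> i / C _ C: inserts after position(s) 6: tielufip
2. e, u -> 0 / V _: fires at position(s) 3: tilufip
surface: tilufip

cell KEL=ki, RANK=ol, POLE=du:
underlying: tiel-i-ob-ul
1. 0 -> i / C _ C: no change
2. e, u -> 0 / V _: fires at position(s) 3: tiliobul
surface: tiliobul


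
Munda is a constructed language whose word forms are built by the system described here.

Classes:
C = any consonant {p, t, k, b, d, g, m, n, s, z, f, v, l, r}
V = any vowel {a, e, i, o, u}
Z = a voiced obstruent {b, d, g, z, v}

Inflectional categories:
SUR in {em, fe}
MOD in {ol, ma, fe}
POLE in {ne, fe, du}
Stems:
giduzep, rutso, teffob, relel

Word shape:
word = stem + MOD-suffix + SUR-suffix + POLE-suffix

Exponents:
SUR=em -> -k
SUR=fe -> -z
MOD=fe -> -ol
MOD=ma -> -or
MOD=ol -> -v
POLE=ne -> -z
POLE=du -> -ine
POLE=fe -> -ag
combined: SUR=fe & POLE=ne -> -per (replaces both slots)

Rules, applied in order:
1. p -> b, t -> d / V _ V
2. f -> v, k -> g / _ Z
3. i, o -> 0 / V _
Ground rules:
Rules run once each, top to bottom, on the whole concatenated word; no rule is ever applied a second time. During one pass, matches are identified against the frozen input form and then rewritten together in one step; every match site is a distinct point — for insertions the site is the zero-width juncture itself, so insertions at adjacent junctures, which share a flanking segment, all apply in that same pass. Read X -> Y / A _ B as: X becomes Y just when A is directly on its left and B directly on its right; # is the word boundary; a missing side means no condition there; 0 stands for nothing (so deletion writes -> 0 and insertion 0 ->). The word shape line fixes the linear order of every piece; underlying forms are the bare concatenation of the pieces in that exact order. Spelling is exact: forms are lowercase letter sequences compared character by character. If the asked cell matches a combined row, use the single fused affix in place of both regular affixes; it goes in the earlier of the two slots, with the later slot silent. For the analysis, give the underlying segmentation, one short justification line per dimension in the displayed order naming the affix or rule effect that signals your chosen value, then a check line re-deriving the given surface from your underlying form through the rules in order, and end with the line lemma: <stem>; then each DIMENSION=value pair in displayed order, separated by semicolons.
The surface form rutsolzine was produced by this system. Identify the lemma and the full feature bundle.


underlying: rutso-ol-z-ine
SUR=fe - signalled by the affix -z
MOD=fe - signalled by the affix -ol
POLE=du - signalled by the affix -ine
check: rutsoolzine -> rutsoolzine -> rutsoolzine -> rutsolzine
lemma: rutso; SUR=fe; MOD=fe; POLE=du


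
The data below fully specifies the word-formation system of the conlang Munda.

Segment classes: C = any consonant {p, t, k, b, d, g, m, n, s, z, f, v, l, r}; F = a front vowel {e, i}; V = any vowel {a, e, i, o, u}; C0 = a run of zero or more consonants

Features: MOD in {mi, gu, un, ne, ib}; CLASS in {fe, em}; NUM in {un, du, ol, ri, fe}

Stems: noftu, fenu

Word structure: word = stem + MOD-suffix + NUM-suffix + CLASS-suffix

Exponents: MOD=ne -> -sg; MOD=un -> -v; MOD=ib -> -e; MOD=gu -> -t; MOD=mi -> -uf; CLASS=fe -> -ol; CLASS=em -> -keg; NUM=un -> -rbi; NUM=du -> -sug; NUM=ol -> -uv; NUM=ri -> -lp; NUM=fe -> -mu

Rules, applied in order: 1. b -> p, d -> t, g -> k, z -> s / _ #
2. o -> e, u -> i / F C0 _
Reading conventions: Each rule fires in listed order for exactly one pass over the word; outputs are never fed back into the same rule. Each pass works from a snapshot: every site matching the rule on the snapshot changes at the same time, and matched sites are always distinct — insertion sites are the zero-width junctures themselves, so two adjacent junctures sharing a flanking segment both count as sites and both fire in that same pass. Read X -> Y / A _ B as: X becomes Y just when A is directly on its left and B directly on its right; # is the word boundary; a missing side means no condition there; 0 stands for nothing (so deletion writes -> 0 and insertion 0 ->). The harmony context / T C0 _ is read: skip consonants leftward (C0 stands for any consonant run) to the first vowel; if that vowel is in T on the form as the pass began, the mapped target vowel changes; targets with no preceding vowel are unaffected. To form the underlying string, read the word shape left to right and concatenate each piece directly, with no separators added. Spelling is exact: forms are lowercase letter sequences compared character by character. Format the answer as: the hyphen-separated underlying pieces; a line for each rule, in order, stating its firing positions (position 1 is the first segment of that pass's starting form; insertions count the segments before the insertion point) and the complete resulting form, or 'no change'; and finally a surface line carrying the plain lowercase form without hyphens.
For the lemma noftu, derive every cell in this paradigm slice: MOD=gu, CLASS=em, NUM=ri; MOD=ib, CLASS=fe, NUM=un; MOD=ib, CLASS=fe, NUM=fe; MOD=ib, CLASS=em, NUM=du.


cell MOD=gu, CLASS=em, NUM=ri:
underlying: noftu-t-lp-keg
1. b -> p, d -> t, g -> k, z -> s / _ #: fires at position(s) 11: noftutlpkek
2. o -> e, u -> i / F C0 _: no change
surface: noftutlpkek

cell MOD=ib, CLASS=fe, NUM=un:
underlying: noftu-e-rbi-ol
1. b -> p, d -> t, g -> k, z -> s / _ #: no change
2. o -> e, u -> i / F C0 _: fires at position(s) 10: noftuerbiel
surface: noftuerbiel

cell MOD=ib, CLASS=fe, NUM=fe:
underlying: noftu-e-mu-ol
1. b -> p, d -> t, g -> k, z -> s / _ #: no change
2. o -> e, u -> i / F C0 _: fires at position(s) 8: noftuemiol
surface: noftuemiol

cell MOD=ib, CLASS=em, NUM=du:
underlying: noftu-e-sug-keg
1. b -> p, d -> t, g -> k, z -> s / _ #: fires at position(s) 12: noftuesugkek
2. o -> e, u -> i / F C0 _: fires at position(s) 8: noftuesigkek
surface: noftuesigkek


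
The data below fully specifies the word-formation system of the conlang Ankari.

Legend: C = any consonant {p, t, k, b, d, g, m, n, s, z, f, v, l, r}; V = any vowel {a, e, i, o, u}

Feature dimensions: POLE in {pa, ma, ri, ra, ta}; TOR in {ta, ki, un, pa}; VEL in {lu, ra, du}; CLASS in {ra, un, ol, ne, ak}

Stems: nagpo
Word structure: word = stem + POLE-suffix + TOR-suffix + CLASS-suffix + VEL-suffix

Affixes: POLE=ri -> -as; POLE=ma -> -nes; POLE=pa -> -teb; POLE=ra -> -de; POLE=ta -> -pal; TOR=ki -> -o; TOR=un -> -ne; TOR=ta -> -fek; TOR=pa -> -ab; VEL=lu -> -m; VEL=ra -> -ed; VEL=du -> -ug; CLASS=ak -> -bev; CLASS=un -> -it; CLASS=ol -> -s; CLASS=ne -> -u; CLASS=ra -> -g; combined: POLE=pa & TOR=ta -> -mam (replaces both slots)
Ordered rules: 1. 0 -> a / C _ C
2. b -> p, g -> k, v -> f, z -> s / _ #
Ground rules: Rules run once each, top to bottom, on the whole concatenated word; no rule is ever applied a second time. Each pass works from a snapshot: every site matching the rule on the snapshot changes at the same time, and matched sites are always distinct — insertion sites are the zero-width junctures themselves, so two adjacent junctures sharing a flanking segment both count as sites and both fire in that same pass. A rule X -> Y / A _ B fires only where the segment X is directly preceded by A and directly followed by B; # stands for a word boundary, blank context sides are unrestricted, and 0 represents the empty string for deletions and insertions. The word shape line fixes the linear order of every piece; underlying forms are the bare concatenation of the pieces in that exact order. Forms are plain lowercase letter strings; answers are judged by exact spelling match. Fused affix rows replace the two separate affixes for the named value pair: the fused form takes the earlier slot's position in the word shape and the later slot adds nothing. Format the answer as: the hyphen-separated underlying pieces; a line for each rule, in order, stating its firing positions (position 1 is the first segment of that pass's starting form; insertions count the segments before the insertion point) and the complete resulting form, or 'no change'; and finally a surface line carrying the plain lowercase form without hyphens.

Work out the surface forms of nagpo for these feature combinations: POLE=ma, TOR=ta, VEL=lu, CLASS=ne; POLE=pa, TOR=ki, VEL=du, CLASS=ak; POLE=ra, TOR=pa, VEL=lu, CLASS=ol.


cell POLE=ma, TOR=ta, VEL=lu, CLASS=ne:
underlying: nagpo-nes-fek-u-m
1. 0 -> a / C _ C: inserts after position(s) 3, 8: nagaponesafekum
2. b -> p, g -> k, v -> f, z -> s / _ #: no change
surface: nagaponesafekum

cell POLE=pa, TOR=ki, VEL=du, CLASS=ak:
underlying: nagpo-teb-o-bev-ug
1. 0 -> a / C _ C: inserts after position(s) 3: nagapotebobevug
2. b -> p, g -> k, v -> f, z -> s / _ #: fires at position(s) 15: nagapotebobevuk
surface: nagapotebobevuk

cell POLE=ra, TOR=pa, VEL=lu, CLASS=ol:
underlying: nagpo-de-ab-s-m
1. 0 -> a / C _ C: inserts after position(s) 3, 9, 10: nagapodeabasam
2. b -> p, g -> k, v -> f, z -> s / _ #: no change
surface: nagapodeabasam
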